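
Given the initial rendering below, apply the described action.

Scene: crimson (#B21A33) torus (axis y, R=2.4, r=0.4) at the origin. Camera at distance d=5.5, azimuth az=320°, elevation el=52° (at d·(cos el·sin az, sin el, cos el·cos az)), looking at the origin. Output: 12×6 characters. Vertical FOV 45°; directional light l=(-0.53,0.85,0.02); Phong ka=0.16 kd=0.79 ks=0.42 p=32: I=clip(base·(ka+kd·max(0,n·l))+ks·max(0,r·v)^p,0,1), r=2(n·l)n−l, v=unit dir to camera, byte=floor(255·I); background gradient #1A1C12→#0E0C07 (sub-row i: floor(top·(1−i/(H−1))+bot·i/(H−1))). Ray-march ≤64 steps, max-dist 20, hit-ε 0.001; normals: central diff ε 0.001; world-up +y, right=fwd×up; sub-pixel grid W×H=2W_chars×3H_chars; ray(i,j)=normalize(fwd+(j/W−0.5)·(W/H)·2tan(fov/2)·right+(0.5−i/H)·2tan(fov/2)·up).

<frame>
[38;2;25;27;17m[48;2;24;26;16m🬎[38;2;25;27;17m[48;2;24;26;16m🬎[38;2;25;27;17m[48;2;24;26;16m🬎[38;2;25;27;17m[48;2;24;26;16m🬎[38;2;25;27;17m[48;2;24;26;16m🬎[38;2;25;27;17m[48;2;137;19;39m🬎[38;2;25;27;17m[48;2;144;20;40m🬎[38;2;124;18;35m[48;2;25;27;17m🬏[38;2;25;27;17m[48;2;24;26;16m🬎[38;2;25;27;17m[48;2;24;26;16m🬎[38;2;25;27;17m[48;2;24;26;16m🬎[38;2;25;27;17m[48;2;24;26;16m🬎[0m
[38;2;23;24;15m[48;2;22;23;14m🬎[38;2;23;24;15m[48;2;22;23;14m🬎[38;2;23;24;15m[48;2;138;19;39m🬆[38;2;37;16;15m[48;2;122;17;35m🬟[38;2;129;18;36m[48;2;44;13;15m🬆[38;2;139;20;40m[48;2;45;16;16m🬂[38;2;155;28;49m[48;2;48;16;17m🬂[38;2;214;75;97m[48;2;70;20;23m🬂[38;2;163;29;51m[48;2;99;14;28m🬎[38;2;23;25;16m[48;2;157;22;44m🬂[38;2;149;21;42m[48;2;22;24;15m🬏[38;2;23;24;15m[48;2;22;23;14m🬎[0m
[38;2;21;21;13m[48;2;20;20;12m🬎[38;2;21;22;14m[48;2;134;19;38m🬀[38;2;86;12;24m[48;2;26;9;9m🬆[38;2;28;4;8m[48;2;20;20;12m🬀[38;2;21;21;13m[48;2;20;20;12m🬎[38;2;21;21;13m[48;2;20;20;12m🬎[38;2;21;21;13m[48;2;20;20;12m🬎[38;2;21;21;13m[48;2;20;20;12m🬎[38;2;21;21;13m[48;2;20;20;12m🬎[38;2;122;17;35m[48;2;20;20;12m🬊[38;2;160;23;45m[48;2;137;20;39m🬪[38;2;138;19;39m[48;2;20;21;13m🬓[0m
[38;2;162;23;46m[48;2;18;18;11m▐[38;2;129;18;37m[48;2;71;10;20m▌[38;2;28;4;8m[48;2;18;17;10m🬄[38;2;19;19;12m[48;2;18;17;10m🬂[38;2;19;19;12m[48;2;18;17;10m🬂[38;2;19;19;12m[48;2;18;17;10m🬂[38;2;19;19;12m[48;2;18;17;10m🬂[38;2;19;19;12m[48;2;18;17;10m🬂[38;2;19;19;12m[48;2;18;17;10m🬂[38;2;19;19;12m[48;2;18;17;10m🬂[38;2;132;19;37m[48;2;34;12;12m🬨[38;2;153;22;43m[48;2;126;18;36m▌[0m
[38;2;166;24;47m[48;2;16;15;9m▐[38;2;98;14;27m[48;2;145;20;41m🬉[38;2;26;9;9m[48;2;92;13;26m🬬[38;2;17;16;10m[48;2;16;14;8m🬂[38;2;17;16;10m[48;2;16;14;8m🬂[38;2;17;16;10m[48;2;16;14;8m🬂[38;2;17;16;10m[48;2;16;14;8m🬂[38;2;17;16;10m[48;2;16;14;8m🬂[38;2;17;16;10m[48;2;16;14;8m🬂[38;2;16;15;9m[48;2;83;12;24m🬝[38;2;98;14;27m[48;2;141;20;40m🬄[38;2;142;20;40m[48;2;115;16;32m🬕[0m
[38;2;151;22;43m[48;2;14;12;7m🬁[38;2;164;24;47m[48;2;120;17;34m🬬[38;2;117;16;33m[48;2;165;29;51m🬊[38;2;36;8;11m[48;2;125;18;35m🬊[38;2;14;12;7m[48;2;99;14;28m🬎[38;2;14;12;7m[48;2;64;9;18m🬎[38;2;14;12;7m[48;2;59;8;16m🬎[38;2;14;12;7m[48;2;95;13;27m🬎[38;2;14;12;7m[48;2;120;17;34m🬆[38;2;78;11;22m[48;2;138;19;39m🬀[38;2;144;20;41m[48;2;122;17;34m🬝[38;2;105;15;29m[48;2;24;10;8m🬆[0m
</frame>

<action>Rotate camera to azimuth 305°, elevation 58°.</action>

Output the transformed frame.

<frame>
[38;2;25;27;17m[48;2;24;26;16m🬎[38;2;25;27;17m[48;2;24;26;16m🬎[38;2;25;27;17m[48;2;24;26;16m🬎[38;2;25;27;17m[48;2;24;26;16m🬎[38;2;25;27;17m[48;2;149;21;42m🬎[38;2;25;27;17m[48;2;159;23;45m🬎[38;2;25;27;17m[48;2;168;28;51m🬎[38;2;25;27;17m[48;2;162;23;46m🬎[38;2;140;20;40m[48;2;25;27;17m🬏[38;2;25;27;17m[48;2;24;26;16m🬎[38;2;25;27;17m[48;2;24;26;16m🬎[38;2;25;27;17m[48;2;24;26;16m🬎[0m
[38;2;23;24;15m[48;2;22;23;14m🬎[38;2;22;24;15m[48;2;139;20;39m🬝[38;2;23;25;16m[48;2;135;19;38m🬂[38;2;134;19;38m[48;2;56;8;15m🬎[38;2;119;17;34m[48;2;31;17;14m🬆[38;2;125;18;35m[48;2;23;18;12m🬂[38;2;130;18;37m[48;2;22;23;14m🬂[38;2;155;24;46m[48;2;39;15;15m🬂[38;2;179;39;62m[48;2;79;17;25m🬊[38;2;23;25;16m[48;2;155;22;44m🬁[38;2;23;24;15m[48;2;120;17;34m🬊[38;2;23;24;15m[48;2;22;23;14m🬎[0m
[38;2;21;21;13m[48;2;20;20;12m🬎[38;2;21;22;14m[48;2;135;19;38m🬀[38;2;89;12;25m[48;2;29;10;10m🬆[38;2;28;4;8m[48;2;20;20;12m🬀[38;2;21;21;13m[48;2;20;20;12m🬎[38;2;21;21;13m[48;2;20;20;12m🬎[38;2;21;21;13m[48;2;20;20;12m🬎[38;2;21;21;13m[48;2;20;20;12m🬎[38;2;21;21;13m[48;2;20;20;12m🬎[38;2;137;20;39m[48;2;39;16;15m🬁[38;2;152;22;43m[48;2;116;16;33m🬬[38;2;142;20;40m[48;2;20;21;13m🬓[0m
[38;2;18;18;11m[48;2;157;22;44m▌[38;2;135;19;38m[48;2;82;11;23m▌[38;2;28;4;8m[48;2;18;18;11m▌[38;2;19;19;12m[48;2;18;17;10m🬂[38;2;19;19;12m[48;2;18;17;10m🬂[38;2;19;19;12m[48;2;18;17;10m🬂[38;2;19;19;12m[48;2;18;17;10m🬂[38;2;19;19;12m[48;2;18;17;10m🬂[38;2;19;19;12m[48;2;18;17;10m🬂[38;2;19;19;12m[48;2;18;17;10m🬂[38;2;134;19;38m[48;2;59;8;16m▐[38;2;150;21;42m[48;2;128;18;36m▌[0m
[38;2;162;23;46m[48;2;16;15;9m▐[38;2;101;14;28m[48;2;145;20;41m🬉[38;2;26;9;9m[48;2;86;12;24m🬬[38;2;17;16;10m[48;2;16;14;8m🬂[38;2;17;16;10m[48;2;16;14;8m🬂[38;2;17;16;10m[48;2;16;14;8m🬂[38;2;17;16;10m[48;2;16;14;8m🬂[38;2;17;16;10m[48;2;16;14;8m🬂[38;2;17;16;10m[48;2;16;14;8m🬂[38;2;16;15;9m[48;2;57;8;16m🬝[38;2;85;12;24m[48;2;133;19;37m🬄[38;2;143;20;40m[48;2;119;17;34m🬕[0m
[38;2;15;13;8m[48;2;14;12;7m🬂[38;2;14;12;7m[48;2;163;23;46m🬏[38;2;105;14;29m[48;2;156;23;45m🬊[38;2;23;7;8m[48;2;105;15;30m🬊[38;2;19;11;8m[48;2;75;11;21m🬬[38;2;15;13;8m[48;2;14;12;7m🬂[38;2;15;13;8m[48;2;14;12;7m🬂[38;2;14;12;7m[48;2;58;8;16m🬝[38;2;25;11;9m[48;2;106;15;30m🬎[38;2;28;4;8m[48;2;127;18;36m🬀[38;2;148;21;42m[48;2;136;19;38m🬜[38;2;130;18;36m[48;2;14;12;7m🬄[0m
</frame>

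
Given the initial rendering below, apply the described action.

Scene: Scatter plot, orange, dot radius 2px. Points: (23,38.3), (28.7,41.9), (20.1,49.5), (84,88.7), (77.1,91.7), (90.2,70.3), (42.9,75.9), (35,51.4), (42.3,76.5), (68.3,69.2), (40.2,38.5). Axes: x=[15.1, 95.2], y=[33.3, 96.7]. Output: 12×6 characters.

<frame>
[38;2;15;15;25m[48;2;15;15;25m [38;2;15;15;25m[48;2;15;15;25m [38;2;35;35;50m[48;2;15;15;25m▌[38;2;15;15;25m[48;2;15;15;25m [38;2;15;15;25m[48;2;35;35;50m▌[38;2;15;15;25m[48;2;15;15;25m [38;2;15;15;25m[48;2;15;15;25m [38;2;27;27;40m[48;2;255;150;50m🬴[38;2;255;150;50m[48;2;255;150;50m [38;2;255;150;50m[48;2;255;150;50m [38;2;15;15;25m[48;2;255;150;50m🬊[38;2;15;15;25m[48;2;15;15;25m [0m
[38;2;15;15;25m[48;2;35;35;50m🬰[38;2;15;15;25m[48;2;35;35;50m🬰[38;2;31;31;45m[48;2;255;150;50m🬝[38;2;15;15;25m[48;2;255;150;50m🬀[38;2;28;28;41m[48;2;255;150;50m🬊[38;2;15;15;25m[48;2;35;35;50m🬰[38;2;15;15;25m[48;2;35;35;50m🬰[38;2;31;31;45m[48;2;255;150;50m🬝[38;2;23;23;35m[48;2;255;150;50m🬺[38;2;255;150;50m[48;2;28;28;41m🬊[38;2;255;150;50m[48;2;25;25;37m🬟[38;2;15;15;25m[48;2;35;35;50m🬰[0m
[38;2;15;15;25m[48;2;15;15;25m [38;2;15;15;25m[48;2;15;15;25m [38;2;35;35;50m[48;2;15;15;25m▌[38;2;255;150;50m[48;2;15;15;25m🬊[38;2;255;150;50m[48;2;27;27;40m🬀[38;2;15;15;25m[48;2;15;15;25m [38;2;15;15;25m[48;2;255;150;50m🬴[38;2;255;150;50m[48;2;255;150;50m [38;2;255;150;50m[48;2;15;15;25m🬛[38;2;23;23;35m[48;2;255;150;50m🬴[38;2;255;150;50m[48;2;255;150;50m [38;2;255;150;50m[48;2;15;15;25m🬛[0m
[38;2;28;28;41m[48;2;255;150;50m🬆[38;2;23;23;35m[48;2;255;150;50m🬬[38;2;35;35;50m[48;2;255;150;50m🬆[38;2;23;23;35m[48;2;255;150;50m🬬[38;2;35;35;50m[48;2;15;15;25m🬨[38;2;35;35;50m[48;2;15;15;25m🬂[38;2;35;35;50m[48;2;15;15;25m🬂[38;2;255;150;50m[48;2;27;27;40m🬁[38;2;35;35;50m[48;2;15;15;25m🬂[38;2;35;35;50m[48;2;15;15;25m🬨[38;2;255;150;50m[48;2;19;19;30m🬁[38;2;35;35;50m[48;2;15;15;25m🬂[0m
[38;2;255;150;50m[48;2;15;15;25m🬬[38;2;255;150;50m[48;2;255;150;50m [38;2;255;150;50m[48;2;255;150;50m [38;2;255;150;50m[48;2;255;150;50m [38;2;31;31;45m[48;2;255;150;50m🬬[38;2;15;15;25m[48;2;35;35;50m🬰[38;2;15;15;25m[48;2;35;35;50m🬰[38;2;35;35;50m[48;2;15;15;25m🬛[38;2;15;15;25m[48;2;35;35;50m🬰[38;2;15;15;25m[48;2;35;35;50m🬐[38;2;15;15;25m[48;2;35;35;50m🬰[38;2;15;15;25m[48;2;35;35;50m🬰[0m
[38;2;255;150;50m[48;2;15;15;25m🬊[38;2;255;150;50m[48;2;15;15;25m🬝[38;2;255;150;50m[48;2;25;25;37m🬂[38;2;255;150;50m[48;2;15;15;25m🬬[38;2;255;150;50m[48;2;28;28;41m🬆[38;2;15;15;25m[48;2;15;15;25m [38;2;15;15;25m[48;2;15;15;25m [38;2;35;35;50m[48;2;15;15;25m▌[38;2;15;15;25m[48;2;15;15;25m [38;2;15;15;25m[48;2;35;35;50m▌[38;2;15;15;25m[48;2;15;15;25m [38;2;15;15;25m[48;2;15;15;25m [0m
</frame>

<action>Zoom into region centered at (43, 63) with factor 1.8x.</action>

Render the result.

<frame>
[38;2;15;15;25m[48;2;15;15;25m [38;2;15;15;25m[48;2;15;15;25m [38;2;35;35;50m[48;2;15;15;25m▌[38;2;15;15;25m[48;2;15;15;25m [38;2;20;20;31m[48;2;255;150;50m🬕[38;2;255;150;50m[48;2;255;150;50m [38;2;255;150;50m[48;2;15;15;25m🬺[38;2;35;35;50m[48;2;15;15;25m▌[38;2;15;15;25m[48;2;15;15;25m [38;2;15;15;25m[48;2;35;35;50m▌[38;2;15;15;25m[48;2;15;15;25m [38;2;15;15;25m[48;2;15;15;25m [0m
[38;2;15;15;25m[48;2;35;35;50m🬰[38;2;15;15;25m[48;2;35;35;50m🬰[38;2;35;35;50m[48;2;15;15;25m🬛[38;2;15;15;25m[48;2;35;35;50m🬰[38;2;15;15;25m[48;2;35;35;50m🬐[38;2;255;150;50m[48;2;21;21;33m🬊[38;2;255;150;50m[48;2;23;23;35m🬀[38;2;35;35;50m[48;2;15;15;25m🬛[38;2;15;15;25m[48;2;35;35;50m🬰[38;2;15;15;25m[48;2;35;35;50m🬐[38;2;15;15;25m[48;2;35;35;50m🬰[38;2;15;15;25m[48;2;35;35;50m🬰[0m
[38;2;15;15;25m[48;2;15;15;25m [38;2;15;15;25m[48;2;15;15;25m [38;2;35;35;50m[48;2;15;15;25m▌[38;2;15;15;25m[48;2;15;15;25m [38;2;15;15;25m[48;2;35;35;50m▌[38;2;15;15;25m[48;2;15;15;25m [38;2;15;15;25m[48;2;15;15;25m [38;2;35;35;50m[48;2;15;15;25m▌[38;2;15;15;25m[48;2;15;15;25m [38;2;15;15;25m[48;2;35;35;50m▌[38;2;15;15;25m[48;2;15;15;25m [38;2;15;15;25m[48;2;15;15;25m [0m
[38;2;35;35;50m[48;2;15;15;25m🬂[38;2;35;35;50m[48;2;15;15;25m🬂[38;2;35;35;50m[48;2;15;15;25m🬕[38;2;35;35;50m[48;2;15;15;25m🬂[38;2;35;35;50m[48;2;15;15;25m🬨[38;2;35;35;50m[48;2;15;15;25m🬂[38;2;35;35;50m[48;2;15;15;25m🬂[38;2;35;35;50m[48;2;15;15;25m🬕[38;2;35;35;50m[48;2;15;15;25m🬂[38;2;35;35;50m[48;2;15;15;25m🬨[38;2;35;35;50m[48;2;15;15;25m🬂[38;2;35;35;50m[48;2;15;15;25m🬂[0m
[38;2;21;21;33m[48;2;255;150;50m🬊[38;2;15;15;25m[48;2;35;35;50m🬰[38;2;31;31;45m[48;2;255;150;50m🬝[38;2;15;15;25m[48;2;255;150;50m🬀[38;2;28;28;41m[48;2;255;150;50m🬊[38;2;15;15;25m[48;2;35;35;50m🬰[38;2;15;15;25m[48;2;35;35;50m🬰[38;2;35;35;50m[48;2;15;15;25m🬛[38;2;15;15;25m[48;2;35;35;50m🬰[38;2;15;15;25m[48;2;35;35;50m🬐[38;2;15;15;25m[48;2;35;35;50m🬰[38;2;15;15;25m[48;2;35;35;50m🬰[0m
[38;2;255;150;50m[48;2;15;15;25m🬝[38;2;255;150;50m[48;2;15;15;25m🬀[38;2;35;35;50m[48;2;15;15;25m▌[38;2;255;150;50m[48;2;15;15;25m🬊[38;2;255;150;50m[48;2;27;27;40m🬀[38;2;15;15;25m[48;2;15;15;25m [38;2;15;15;25m[48;2;15;15;25m [38;2;35;35;50m[48;2;15;15;25m▌[38;2;15;15;25m[48;2;15;15;25m [38;2;15;15;25m[48;2;35;35;50m▌[38;2;15;15;25m[48;2;15;15;25m [38;2;15;15;25m[48;2;15;15;25m [0m
</frame>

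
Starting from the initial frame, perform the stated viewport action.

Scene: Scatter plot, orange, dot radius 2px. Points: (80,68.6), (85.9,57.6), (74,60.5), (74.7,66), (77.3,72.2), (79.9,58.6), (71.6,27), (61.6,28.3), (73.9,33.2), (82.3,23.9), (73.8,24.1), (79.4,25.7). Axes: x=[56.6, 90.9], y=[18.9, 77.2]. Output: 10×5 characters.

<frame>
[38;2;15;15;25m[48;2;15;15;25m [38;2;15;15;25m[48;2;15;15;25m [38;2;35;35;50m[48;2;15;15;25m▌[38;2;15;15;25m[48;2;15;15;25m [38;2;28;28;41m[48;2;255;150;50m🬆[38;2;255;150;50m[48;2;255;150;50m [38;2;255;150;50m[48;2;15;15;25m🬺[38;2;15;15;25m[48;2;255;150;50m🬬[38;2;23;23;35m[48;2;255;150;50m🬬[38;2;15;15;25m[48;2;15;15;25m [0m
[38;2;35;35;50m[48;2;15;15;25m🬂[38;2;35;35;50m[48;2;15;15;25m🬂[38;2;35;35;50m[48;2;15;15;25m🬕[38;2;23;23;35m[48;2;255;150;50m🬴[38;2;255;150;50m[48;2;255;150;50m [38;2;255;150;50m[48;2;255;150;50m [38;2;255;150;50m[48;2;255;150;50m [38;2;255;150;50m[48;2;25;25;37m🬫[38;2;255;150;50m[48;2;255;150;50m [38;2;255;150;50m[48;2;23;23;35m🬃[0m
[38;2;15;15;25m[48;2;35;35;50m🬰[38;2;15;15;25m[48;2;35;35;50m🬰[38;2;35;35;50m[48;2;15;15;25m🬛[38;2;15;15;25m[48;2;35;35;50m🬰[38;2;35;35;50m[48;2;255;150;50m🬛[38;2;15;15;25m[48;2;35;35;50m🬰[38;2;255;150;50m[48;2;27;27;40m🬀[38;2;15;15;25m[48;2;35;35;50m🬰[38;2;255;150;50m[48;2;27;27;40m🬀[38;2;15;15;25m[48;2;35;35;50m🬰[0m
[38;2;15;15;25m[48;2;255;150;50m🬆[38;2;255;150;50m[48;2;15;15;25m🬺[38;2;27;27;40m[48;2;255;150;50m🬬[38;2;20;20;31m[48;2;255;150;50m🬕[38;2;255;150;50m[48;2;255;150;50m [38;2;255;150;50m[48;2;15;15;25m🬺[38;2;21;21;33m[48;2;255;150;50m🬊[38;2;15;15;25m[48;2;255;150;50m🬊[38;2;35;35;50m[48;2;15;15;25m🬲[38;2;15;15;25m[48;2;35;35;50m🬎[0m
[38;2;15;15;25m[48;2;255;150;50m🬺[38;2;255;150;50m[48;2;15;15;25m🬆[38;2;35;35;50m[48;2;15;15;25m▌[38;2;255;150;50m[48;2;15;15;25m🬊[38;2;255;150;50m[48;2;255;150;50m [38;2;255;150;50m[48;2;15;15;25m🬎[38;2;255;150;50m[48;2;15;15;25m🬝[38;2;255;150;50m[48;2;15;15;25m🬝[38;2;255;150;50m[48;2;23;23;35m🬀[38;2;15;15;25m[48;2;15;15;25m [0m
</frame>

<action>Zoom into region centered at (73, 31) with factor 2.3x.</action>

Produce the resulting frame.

<frame>
[38;2;15;15;25m[48;2;15;15;25m [38;2;15;15;25m[48;2;15;15;25m [38;2;35;35;50m[48;2;15;15;25m▌[38;2;15;15;25m[48;2;15;15;25m [38;2;35;35;50m[48;2;15;15;25m▌[38;2;15;15;25m[48;2;15;15;25m [38;2;35;35;50m[48;2;15;15;25m▌[38;2;15;15;25m[48;2;15;15;25m [38;2;35;35;50m[48;2;15;15;25m▌[38;2;15;15;25m[48;2;15;15;25m [0m
[38;2;35;35;50m[48;2;15;15;25m🬂[38;2;35;35;50m[48;2;15;15;25m🬂[38;2;35;35;50m[48;2;15;15;25m🬕[38;2;35;35;50m[48;2;15;15;25m🬂[38;2;35;35;50m[48;2;255;150;50m🬆[38;2;255;150;50m[48;2;35;35;50m🬺[38;2;27;27;40m[48;2;255;150;50m🬬[38;2;35;35;50m[48;2;15;15;25m🬂[38;2;35;35;50m[48;2;15;15;25m🬕[38;2;35;35;50m[48;2;15;15;25m🬂[0m
[38;2;15;15;25m[48;2;35;35;50m🬰[38;2;15;15;25m[48;2;35;35;50m🬰[38;2;35;35;50m[48;2;15;15;25m🬛[38;2;21;21;33m[48;2;255;150;50m🬆[38;2;255;150;50m[48;2;30;30;43m🬑[38;2;255;150;50m[48;2;25;25;37m🬕[38;2;35;35;50m[48;2;15;15;25m🬛[38;2;15;15;25m[48;2;35;35;50m🬰[38;2;28;28;41m[48;2;255;150;50m🬆[38;2;23;23;35m[48;2;255;150;50m🬬[0m
[38;2;15;15;25m[48;2;35;35;50m🬎[38;2;15;15;25m[48;2;35;35;50m🬎[38;2;255;150;50m[48;2;31;31;45m🬁[38;2;255;150;50m[48;2;35;35;50m🬬[38;2;255;150;50m[48;2;35;35;50m🬬[38;2;255;150;50m[48;2;255;150;50m [38;2;27;27;40m[48;2;255;150;50m🬸[38;2;23;23;35m[48;2;255;150;50m🬺[38;2;255;150;50m[48;2;35;35;50m🬬[38;2;255;150;50m[48;2;28;28;41m🬆[0m
[38;2;15;15;25m[48;2;15;15;25m [38;2;15;15;25m[48;2;15;15;25m [38;2;35;35;50m[48;2;15;15;25m▌[38;2;15;15;25m[48;2;15;15;25m [38;2;35;35;50m[48;2;15;15;25m▌[38;2;255;150;50m[48;2;15;15;25m🬀[38;2;35;35;50m[48;2;15;15;25m▌[38;2;15;15;25m[48;2;15;15;25m [38;2;35;35;50m[48;2;15;15;25m▌[38;2;15;15;25m[48;2;15;15;25m [0m
</frame>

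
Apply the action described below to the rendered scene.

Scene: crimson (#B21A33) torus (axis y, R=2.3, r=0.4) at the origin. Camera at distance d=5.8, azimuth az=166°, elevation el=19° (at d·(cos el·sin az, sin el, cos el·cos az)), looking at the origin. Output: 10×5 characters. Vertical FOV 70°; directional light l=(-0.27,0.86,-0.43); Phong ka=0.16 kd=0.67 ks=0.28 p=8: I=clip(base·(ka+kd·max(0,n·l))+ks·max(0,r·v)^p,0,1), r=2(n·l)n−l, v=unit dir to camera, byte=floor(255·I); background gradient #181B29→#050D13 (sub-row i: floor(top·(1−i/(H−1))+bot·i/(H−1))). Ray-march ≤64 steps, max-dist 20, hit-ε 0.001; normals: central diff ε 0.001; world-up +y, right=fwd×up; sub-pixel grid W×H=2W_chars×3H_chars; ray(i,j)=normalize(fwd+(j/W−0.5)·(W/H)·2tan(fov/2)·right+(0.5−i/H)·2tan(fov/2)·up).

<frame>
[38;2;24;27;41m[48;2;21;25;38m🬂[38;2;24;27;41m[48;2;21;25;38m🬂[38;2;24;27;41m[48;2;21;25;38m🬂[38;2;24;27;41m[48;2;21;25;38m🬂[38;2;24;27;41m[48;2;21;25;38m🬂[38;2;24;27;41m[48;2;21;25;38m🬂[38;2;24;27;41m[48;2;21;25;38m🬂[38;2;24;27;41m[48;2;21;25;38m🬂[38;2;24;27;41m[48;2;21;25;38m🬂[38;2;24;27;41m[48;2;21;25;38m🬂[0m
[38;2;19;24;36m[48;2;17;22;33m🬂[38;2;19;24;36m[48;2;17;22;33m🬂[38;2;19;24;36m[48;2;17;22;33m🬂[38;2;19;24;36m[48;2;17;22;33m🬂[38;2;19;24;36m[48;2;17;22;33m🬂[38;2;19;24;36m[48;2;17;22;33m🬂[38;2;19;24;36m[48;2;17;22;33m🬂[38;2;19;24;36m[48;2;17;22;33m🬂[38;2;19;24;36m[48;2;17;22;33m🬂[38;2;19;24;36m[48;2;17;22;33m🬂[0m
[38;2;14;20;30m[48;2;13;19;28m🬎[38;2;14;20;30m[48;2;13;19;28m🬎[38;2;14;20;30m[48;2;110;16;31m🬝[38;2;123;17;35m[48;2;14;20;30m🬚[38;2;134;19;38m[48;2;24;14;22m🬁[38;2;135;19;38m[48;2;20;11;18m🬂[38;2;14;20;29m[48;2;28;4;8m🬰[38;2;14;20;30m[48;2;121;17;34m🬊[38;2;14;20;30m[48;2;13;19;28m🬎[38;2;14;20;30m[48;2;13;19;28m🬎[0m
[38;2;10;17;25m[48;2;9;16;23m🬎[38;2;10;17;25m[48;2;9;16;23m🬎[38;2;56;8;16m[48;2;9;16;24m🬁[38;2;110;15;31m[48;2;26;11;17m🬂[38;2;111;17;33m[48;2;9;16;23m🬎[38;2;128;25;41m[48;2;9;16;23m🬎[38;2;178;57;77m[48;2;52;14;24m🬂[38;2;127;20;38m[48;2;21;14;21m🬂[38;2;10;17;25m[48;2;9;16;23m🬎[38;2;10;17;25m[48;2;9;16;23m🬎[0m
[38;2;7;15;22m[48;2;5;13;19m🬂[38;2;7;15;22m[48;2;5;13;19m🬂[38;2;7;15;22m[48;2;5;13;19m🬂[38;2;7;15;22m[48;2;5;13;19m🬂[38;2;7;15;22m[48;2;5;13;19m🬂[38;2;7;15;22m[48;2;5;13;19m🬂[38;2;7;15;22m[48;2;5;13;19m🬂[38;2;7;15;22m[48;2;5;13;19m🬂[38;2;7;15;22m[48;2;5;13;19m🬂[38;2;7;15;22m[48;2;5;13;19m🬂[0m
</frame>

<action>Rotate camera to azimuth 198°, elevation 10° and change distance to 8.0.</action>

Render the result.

<frame>
[38;2;24;27;41m[48;2;21;25;38m🬂[38;2;24;27;41m[48;2;21;25;38m🬂[38;2;24;27;41m[48;2;21;25;38m🬂[38;2;24;27;41m[48;2;21;25;38m🬂[38;2;24;27;41m[48;2;21;25;38m🬂[38;2;24;27;41m[48;2;21;25;38m🬂[38;2;24;27;41m[48;2;21;25;38m🬂[38;2;24;27;41m[48;2;21;25;38m🬂[38;2;24;27;41m[48;2;21;25;38m🬂[38;2;24;27;41m[48;2;21;25;38m🬂[0m
[38;2;19;24;36m[48;2;17;22;33m🬂[38;2;19;24;36m[48;2;17;22;33m🬂[38;2;19;24;36m[48;2;17;22;33m🬂[38;2;19;24;36m[48;2;17;22;33m🬂[38;2;19;24;36m[48;2;17;22;33m🬂[38;2;19;24;36m[48;2;17;22;33m🬂[38;2;19;24;36m[48;2;17;22;33m🬂[38;2;19;24;36m[48;2;17;22;33m🬂[38;2;19;24;36m[48;2;17;22;33m🬂[38;2;19;24;36m[48;2;17;22;33m🬂[0m
[38;2;14;20;30m[48;2;13;19;28m🬎[38;2;14;20;30m[48;2;13;19;28m🬎[38;2;14;20;30m[48;2;13;19;28m🬎[38;2;109;16;31m[48;2;14;20;30m🬦[38;2;15;21;31m[48;2;130;25;42m🬂[38;2;47;20;31m[48;2;169;60;78m🬊[38;2;15;21;31m[48;2;116;17;34m🬂[38;2;14;20;30m[48;2;13;19;28m🬎[38;2;14;20;30m[48;2;13;19;28m🬎[38;2;14;20;30m[48;2;13;19;28m🬎[0m
[38;2;10;17;25m[48;2;9;16;23m🬎[38;2;10;17;25m[48;2;9;16;23m🬎[38;2;10;17;25m[48;2;9;16;23m🬎[38;2;10;17;25m[48;2;9;16;23m🬎[38;2;10;17;25m[48;2;9;16;23m🬎[38;2;28;4;8m[48;2;9;16;24m🬀[38;2;10;17;25m[48;2;9;16;23m🬎[38;2;10;17;25m[48;2;9;16;23m🬎[38;2;10;17;25m[48;2;9;16;23m🬎[38;2;10;17;25m[48;2;9;16;23m🬎[0m
[38;2;7;15;22m[48;2;5;13;19m🬂[38;2;7;15;22m[48;2;5;13;19m🬂[38;2;7;15;22m[48;2;5;13;19m🬂[38;2;7;15;22m[48;2;5;13;19m🬂[38;2;7;15;22m[48;2;5;13;19m🬂[38;2;7;15;22m[48;2;5;13;19m🬂[38;2;7;15;22m[48;2;5;13;19m🬂[38;2;7;15;22m[48;2;5;13;19m🬂[38;2;7;15;22m[48;2;5;13;19m🬂[38;2;7;15;22m[48;2;5;13;19m🬂[0m
</frame>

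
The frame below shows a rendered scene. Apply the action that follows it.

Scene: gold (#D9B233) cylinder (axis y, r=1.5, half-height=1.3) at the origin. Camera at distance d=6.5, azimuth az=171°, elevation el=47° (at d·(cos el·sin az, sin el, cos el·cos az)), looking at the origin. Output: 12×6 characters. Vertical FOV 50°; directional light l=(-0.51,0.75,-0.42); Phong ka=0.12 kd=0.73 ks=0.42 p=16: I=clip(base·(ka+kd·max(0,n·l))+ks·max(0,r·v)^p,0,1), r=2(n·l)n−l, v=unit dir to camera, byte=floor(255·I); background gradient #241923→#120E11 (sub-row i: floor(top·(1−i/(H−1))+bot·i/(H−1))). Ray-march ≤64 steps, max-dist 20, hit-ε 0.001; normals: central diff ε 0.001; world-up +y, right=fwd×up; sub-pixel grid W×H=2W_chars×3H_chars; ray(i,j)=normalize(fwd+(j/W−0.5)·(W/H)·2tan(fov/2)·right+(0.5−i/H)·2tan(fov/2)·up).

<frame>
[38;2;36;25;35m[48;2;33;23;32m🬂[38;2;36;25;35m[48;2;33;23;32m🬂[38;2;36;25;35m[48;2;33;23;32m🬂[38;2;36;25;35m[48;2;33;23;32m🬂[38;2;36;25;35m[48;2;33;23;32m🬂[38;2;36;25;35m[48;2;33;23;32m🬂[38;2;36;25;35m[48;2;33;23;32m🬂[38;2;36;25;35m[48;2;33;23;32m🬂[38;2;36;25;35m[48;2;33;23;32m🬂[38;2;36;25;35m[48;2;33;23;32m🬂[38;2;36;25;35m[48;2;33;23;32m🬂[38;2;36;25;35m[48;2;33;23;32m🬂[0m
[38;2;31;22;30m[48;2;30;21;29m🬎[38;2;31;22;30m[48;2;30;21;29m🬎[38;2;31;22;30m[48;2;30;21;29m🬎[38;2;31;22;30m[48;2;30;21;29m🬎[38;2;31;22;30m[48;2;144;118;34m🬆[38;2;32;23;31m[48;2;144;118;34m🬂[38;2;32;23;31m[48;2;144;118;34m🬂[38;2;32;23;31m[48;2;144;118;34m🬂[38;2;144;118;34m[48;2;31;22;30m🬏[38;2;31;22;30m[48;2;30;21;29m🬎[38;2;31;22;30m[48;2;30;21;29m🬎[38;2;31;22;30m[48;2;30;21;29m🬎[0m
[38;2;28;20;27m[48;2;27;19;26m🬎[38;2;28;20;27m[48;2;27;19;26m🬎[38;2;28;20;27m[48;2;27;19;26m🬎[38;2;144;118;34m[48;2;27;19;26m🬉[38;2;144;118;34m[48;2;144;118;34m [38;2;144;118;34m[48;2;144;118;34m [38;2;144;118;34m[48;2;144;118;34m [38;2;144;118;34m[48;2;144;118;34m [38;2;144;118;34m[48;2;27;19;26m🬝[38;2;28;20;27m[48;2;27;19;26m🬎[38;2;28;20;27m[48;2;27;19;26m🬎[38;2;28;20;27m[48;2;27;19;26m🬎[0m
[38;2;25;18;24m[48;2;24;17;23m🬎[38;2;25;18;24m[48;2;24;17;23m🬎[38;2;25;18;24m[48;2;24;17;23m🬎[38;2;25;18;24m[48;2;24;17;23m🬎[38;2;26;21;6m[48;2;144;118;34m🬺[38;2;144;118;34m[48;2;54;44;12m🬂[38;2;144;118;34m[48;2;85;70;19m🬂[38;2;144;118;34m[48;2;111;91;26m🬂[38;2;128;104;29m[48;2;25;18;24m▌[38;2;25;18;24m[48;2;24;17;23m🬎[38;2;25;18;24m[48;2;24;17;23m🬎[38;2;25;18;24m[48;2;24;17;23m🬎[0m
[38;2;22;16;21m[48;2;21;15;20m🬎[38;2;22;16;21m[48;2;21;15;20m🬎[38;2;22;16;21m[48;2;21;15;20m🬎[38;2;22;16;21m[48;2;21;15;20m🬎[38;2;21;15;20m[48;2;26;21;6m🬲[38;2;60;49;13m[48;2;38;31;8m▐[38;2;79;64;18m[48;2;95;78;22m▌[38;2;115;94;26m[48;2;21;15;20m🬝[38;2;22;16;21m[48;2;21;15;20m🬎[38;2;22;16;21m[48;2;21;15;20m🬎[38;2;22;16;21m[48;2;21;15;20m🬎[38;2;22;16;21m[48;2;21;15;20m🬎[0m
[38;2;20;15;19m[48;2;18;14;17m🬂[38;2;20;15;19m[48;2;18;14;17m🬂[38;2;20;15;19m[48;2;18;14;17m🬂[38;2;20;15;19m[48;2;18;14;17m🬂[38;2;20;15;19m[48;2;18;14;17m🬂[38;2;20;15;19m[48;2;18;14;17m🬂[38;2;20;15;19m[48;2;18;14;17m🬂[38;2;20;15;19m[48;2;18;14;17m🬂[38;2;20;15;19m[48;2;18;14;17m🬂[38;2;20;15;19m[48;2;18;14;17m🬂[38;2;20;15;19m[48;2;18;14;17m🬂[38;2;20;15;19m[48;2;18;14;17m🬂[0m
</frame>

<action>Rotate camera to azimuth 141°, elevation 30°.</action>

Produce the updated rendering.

<frame>
[38;2;36;25;35m[48;2;33;23;32m🬂[38;2;36;25;35m[48;2;33;23;32m🬂[38;2;36;25;35m[48;2;33;23;32m🬂[38;2;36;25;35m[48;2;33;23;32m🬂[38;2;36;25;35m[48;2;33;23;32m🬂[38;2;36;25;35m[48;2;33;23;32m🬂[38;2;36;25;35m[48;2;33;23;32m🬂[38;2;36;25;35m[48;2;33;23;32m🬂[38;2;36;25;35m[48;2;33;23;32m🬂[38;2;36;25;35m[48;2;33;23;32m🬂[38;2;36;25;35m[48;2;33;23;32m🬂[38;2;36;25;35m[48;2;33;23;32m🬂[0m
[38;2;31;22;30m[48;2;30;21;29m🬎[38;2;31;22;30m[48;2;30;21;29m🬎[38;2;31;22;30m[48;2;30;21;29m🬎[38;2;31;22;30m[48;2;30;21;29m🬎[38;2;31;22;30m[48;2;144;118;34m🬎[38;2;31;22;30m[48;2;144;118;34m🬆[38;2;32;23;31m[48;2;144;118;34m🬂[38;2;31;22;30m[48;2;144;118;34m🬎[38;2;144;118;34m[48;2;31;22;30m🬏[38;2;31;22;30m[48;2;30;21;29m🬎[38;2;31;22;30m[48;2;30;21;29m🬎[38;2;31;22;30m[48;2;30;21;29m🬎[0m
[38;2;28;20;27m[48;2;27;19;26m🬎[38;2;28;20;27m[48;2;27;19;26m🬎[38;2;28;20;27m[48;2;27;19;26m🬎[38;2;27;19;26m[48;2;26;21;6m🬺[38;2;144;118;34m[48;2;26;21;6m🬊[38;2;144;118;34m[48;2;26;21;6m🬎[38;2;144;118;34m[48;2;34;28;8m🬎[38;2;144;118;34m[48;2;69;57;16m🬎[38;2;116;95;27m[48;2;27;19;26m🬕[38;2;28;20;27m[48;2;27;19;26m🬎[38;2;28;20;27m[48;2;27;19;26m🬎[38;2;28;20;27m[48;2;27;19;26m🬎[0m
[38;2;25;18;24m[48;2;24;17;23m🬎[38;2;25;18;24m[48;2;24;17;23m🬎[38;2;25;18;24m[48;2;24;17;23m🬎[38;2;25;18;24m[48;2;24;17;23m🬎[38;2;26;21;6m[48;2;26;21;6m [38;2;26;21;6m[48;2;26;21;6m [38;2;26;22;6m[48;2;44;36;10m▌[38;2;63;51;14m[48;2;83;67;19m▌[38;2;106;87;24m[48;2;25;18;24m▌[38;2;25;18;24m[48;2;24;17;23m🬎[38;2;25;18;24m[48;2;24;17;23m🬎[38;2;25;18;24m[48;2;24;17;23m🬎[0m
[38;2;22;16;21m[48;2;21;15;20m🬎[38;2;22;16;21m[48;2;21;15;20m🬎[38;2;22;16;21m[48;2;21;15;20m🬎[38;2;22;16;21m[48;2;21;15;20m🬎[38;2;26;21;6m[48;2;21;15;20m🬬[38;2;26;21;6m[48;2;26;21;6m [38;2;26;22;6m[48;2;46;37;10m▌[38;2;66;54;15m[48;2;89;73;20m▌[38;2;117;96;27m[48;2;21;15;20m🬄[38;2;22;16;21m[48;2;21;15;20m🬎[38;2;22;16;21m[48;2;21;15;20m🬎[38;2;22;16;21m[48;2;21;15;20m🬎[0m
[38;2;20;15;19m[48;2;18;14;17m🬂[38;2;20;15;19m[48;2;18;14;17m🬂[38;2;20;15;19m[48;2;18;14;17m🬂[38;2;20;15;19m[48;2;18;14;17m🬂[38;2;20;15;19m[48;2;18;14;17m🬂[38;2;26;21;6m[48;2;18;14;17m🬁[38;2;48;39;11m[48;2;20;15;15m🬁[38;2;20;15;19m[48;2;18;14;17m🬂[38;2;20;15;19m[48;2;18;14;17m🬂[38;2;20;15;19m[48;2;18;14;17m🬂[38;2;20;15;19m[48;2;18;14;17m🬂[38;2;20;15;19m[48;2;18;14;17m🬂[0m
</frame>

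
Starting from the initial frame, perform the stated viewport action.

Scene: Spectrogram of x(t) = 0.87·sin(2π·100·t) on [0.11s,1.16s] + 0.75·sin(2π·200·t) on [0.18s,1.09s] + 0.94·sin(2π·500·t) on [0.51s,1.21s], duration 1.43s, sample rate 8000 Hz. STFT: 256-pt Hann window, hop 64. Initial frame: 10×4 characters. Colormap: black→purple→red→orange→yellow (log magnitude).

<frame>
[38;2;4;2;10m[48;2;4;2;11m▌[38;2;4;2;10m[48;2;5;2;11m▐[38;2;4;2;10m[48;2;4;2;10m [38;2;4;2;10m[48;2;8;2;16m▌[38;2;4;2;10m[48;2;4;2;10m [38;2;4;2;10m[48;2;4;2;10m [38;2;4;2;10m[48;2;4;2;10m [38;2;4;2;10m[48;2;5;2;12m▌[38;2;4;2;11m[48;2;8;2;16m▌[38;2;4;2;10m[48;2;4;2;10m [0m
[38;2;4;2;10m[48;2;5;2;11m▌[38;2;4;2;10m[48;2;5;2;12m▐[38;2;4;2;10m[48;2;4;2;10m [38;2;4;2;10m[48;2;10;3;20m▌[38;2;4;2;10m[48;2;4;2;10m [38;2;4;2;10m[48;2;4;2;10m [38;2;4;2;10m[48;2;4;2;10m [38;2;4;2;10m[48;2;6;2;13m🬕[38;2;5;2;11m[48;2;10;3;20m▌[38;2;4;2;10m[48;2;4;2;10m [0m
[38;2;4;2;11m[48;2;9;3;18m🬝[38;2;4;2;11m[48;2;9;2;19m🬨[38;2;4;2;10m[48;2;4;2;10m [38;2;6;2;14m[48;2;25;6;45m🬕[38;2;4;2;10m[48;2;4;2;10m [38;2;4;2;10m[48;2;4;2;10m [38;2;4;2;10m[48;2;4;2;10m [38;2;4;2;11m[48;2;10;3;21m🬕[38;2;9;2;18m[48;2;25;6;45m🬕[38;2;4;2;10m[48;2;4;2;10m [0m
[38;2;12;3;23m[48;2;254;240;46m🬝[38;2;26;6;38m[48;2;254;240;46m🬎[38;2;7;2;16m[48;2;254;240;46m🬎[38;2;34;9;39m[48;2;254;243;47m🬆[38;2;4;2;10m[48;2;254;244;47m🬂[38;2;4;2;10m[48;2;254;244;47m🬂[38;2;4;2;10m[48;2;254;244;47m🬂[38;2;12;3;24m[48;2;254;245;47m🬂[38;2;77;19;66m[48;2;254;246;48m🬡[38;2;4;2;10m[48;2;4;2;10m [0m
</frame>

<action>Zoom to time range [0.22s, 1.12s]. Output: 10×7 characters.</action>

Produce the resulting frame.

<frame>
[38;2;4;2;10m[48;2;4;2;10m [38;2;4;2;10m[48;2;4;2;10m [38;2;4;2;10m[48;2;4;2;10m [38;2;4;2;10m[48;2;8;2;16m▐[38;2;4;2;10m[48;2;4;2;10m [38;2;4;2;10m[48;2;4;2;10m [38;2;4;2;10m[48;2;4;2;10m [38;2;4;2;10m[48;2;4;2;10m [38;2;4;2;10m[48;2;4;2;10m [38;2;4;2;10m[48;2;5;2;12m▌[0m
[38;2;4;2;10m[48;2;4;2;10m [38;2;4;2;10m[48;2;4;2;10m [38;2;4;2;10m[48;2;4;2;10m [38;2;4;2;10m[48;2;8;2;17m▐[38;2;4;2;10m[48;2;4;2;10m [38;2;4;2;10m[48;2;4;2;10m [38;2;4;2;10m[48;2;4;2;10m [38;2;4;2;10m[48;2;4;2;10m [38;2;4;2;10m[48;2;4;2;10m [38;2;4;2;10m[48;2;5;2;12m▌[0m
[38;2;4;2;10m[48;2;4;2;10m [38;2;4;2;10m[48;2;4;2;10m [38;2;4;2;10m[48;2;4;2;10m [38;2;4;2;10m[48;2;9;3;19m▐[38;2;4;2;10m[48;2;4;2;10m [38;2;4;2;10m[48;2;4;2;10m [38;2;4;2;10m[48;2;4;2;10m [38;2;4;2;10m[48;2;4;2;10m [38;2;4;2;10m[48;2;4;2;10m [38;2;4;2;10m[48;2;5;2;12m▌[0m
[38;2;4;2;10m[48;2;4;2;10m [38;2;4;2;10m[48;2;4;2;10m [38;2;4;2;10m[48;2;4;2;10m [38;2;4;2;10m[48;2;12;3;24m▐[38;2;4;2;10m[48;2;4;2;10m [38;2;4;2;10m[48;2;4;2;10m [38;2;4;2;10m[48;2;4;2;10m [38;2;4;2;10m[48;2;4;2;10m [38;2;4;2;10m[48;2;4;2;10m [38;2;4;2;10m[48;2;6;2;14m▌[0m
[38;2;4;2;10m[48;2;4;2;10m [38;2;4;2;10m[48;2;4;2;10m [38;2;4;2;10m[48;2;4;2;10m [38;2;4;2;10m[48;2;19;5;36m▐[38;2;4;2;10m[48;2;4;2;10m [38;2;4;2;10m[48;2;4;2;10m [38;2;4;2;10m[48;2;4;2;10m [38;2;4;2;10m[48;2;4;2;10m [38;2;4;2;10m[48;2;4;2;10m [38;2;4;2;10m[48;2;9;2;18m▌[0m
[38;2;4;2;10m[48;2;4;2;10m [38;2;4;2;10m[48;2;4;2;10m [38;2;4;2;10m[48;2;4;2;10m [38;2;19;5;35m[48;2;181;46;81m🬬[38;2;4;2;10m[48;2;5;2;12m🬎[38;2;4;2;10m[48;2;5;2;12m🬎[38;2;4;2;10m[48;2;5;2;12m🬎[38;2;4;2;10m[48;2;5;2;12m🬎[38;2;4;2;10m[48;2;5;2;12m🬎[38;2;6;2;14m[48;2;21;5;39m🬕[0m
[38;2;6;2;14m[48;2;253;224;39m🬂[38;2;6;2;14m[48;2;253;224;39m🬂[38;2;6;2;14m[48;2;253;224;39m🬂[38;2;254;244;47m[48;2;252;208;32m🬰[38;2;254;245;47m[48;2;252;207;32m🬰[38;2;254;245;47m[48;2;252;207;32m🬰[38;2;254;245;47m[48;2;252;207;32m🬰[38;2;254;245;47m[48;2;252;207;32m🬰[38;2;254;245;47m[48;2;252;207;32m🬰[38;2;254;245;47m[48;2;252;207;32m🬰[0m
</frame>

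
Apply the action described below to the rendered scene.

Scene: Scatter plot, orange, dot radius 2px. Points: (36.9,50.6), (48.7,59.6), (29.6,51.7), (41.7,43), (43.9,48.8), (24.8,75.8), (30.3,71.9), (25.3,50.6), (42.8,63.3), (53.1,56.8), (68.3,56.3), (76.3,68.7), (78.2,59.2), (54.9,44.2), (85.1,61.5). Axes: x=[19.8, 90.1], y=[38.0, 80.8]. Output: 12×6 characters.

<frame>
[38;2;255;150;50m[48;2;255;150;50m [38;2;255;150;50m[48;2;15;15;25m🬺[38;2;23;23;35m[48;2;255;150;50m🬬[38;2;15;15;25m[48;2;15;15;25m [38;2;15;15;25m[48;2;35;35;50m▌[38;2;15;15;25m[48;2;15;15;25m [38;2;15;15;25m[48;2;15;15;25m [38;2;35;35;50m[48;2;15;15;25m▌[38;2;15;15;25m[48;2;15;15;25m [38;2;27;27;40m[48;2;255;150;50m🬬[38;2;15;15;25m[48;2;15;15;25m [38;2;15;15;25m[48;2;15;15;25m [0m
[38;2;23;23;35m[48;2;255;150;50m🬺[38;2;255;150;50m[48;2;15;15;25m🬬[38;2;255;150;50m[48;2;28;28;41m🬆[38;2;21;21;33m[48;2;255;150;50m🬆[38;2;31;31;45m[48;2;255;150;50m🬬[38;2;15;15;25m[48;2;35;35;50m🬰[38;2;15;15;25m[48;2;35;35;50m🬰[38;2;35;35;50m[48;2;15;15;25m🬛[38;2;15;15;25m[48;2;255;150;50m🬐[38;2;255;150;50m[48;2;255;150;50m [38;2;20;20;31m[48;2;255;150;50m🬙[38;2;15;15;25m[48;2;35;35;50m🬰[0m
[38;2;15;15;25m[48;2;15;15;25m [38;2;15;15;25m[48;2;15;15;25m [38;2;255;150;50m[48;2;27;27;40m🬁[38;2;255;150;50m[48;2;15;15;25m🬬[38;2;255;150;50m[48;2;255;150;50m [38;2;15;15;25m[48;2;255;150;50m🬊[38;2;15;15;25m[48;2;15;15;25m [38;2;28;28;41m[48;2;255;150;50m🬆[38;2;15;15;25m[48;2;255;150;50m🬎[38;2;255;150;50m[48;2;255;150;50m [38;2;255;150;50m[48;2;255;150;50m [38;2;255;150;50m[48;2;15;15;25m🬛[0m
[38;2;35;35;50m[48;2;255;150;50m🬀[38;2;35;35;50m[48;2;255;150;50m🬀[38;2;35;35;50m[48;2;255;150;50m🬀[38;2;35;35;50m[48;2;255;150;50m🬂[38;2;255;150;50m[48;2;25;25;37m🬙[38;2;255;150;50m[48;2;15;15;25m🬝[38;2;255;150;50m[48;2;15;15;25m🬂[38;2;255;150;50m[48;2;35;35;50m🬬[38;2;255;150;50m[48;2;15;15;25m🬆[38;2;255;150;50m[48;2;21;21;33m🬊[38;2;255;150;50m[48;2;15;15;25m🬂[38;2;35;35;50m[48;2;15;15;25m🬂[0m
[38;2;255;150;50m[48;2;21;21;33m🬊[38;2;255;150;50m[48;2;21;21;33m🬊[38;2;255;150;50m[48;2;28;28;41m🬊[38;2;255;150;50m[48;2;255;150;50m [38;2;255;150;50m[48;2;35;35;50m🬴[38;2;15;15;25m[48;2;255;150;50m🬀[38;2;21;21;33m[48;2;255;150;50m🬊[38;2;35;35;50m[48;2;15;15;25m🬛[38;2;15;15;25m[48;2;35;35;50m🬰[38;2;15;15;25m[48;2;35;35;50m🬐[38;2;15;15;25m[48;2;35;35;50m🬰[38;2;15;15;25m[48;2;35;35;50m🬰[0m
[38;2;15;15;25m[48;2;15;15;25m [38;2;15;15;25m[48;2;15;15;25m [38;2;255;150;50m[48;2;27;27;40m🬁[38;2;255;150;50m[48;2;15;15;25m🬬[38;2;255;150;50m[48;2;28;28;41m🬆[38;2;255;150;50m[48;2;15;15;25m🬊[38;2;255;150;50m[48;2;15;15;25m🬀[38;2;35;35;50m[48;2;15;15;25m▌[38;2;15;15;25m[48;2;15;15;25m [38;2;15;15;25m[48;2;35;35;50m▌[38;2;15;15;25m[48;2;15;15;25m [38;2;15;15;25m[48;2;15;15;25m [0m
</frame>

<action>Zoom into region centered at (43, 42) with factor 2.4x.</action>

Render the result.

<frame>
[38;2;255;150;50m[48;2;15;15;25m🬝[38;2;255;150;50m[48;2;15;15;25m🬀[38;2;255;150;50m[48;2;28;28;41m🬊[38;2;255;150;50m[48;2;15;15;25m🬝[38;2;255;150;50m[48;2;27;27;40m🬀[38;2;15;15;25m[48;2;255;150;50m🬆[38;2;255;150;50m[48;2;15;15;25m🬺[38;2;23;23;35m[48;2;255;150;50m🬬[38;2;15;15;25m[48;2;15;15;25m [38;2;15;15;25m[48;2;35;35;50m▌[38;2;15;15;25m[48;2;15;15;25m [38;2;15;15;25m[48;2;15;15;25m [0m
[38;2;15;15;25m[48;2;35;35;50m🬰[38;2;15;15;25m[48;2;35;35;50m🬰[38;2;35;35;50m[48;2;15;15;25m🬛[38;2;15;15;25m[48;2;35;35;50m🬰[38;2;15;15;25m[48;2;35;35;50m🬐[38;2;25;25;37m[48;2;255;150;50m🬪[38;2;255;150;50m[48;2;21;21;33m🬆[38;2;35;35;50m[48;2;15;15;25m🬛[38;2;15;15;25m[48;2;35;35;50m🬰[38;2;27;27;40m[48;2;255;150;50m🬝[38;2;21;21;33m[48;2;255;150;50m🬊[38;2;15;15;25m[48;2;35;35;50m🬰[0m
[38;2;15;15;25m[48;2;15;15;25m [38;2;15;15;25m[48;2;15;15;25m [38;2;35;35;50m[48;2;15;15;25m▌[38;2;15;15;25m[48;2;15;15;25m [38;2;15;15;25m[48;2;255;150;50m🬐[38;2;255;150;50m[48;2;255;150;50m [38;2;15;15;25m[48;2;255;150;50m🬸[38;2;35;35;50m[48;2;15;15;25m▌[38;2;15;15;25m[48;2;15;15;25m [38;2;255;150;50m[48;2;21;21;33m🬊[38;2;255;150;50m[48;2;15;15;25m🬝[38;2;255;150;50m[48;2;15;15;25m🬀[0m
[38;2;35;35;50m[48;2;15;15;25m🬂[38;2;35;35;50m[48;2;15;15;25m🬂[38;2;35;35;50m[48;2;15;15;25m🬕[38;2;35;35;50m[48;2;15;15;25m🬂[38;2;35;35;50m[48;2;15;15;25m🬨[38;2;255;150;50m[48;2;19;19;30m🬀[38;2;35;35;50m[48;2;15;15;25m🬂[38;2;35;35;50m[48;2;15;15;25m🬕[38;2;35;35;50m[48;2;15;15;25m🬂[38;2;35;35;50m[48;2;15;15;25m🬨[38;2;35;35;50m[48;2;15;15;25m🬂[38;2;35;35;50m[48;2;15;15;25m🬂[0m
[38;2;15;15;25m[48;2;35;35;50m🬰[38;2;15;15;25m[48;2;35;35;50m🬰[38;2;35;35;50m[48;2;15;15;25m🬛[38;2;15;15;25m[48;2;35;35;50m🬰[38;2;15;15;25m[48;2;35;35;50m🬐[38;2;15;15;25m[48;2;35;35;50m🬰[38;2;15;15;25m[48;2;35;35;50m🬰[38;2;35;35;50m[48;2;15;15;25m🬛[38;2;15;15;25m[48;2;35;35;50m🬰[38;2;15;15;25m[48;2;35;35;50m🬐[38;2;15;15;25m[48;2;35;35;50m🬰[38;2;15;15;25m[48;2;35;35;50m🬰[0m
[38;2;15;15;25m[48;2;15;15;25m [38;2;15;15;25m[48;2;15;15;25m [38;2;35;35;50m[48;2;15;15;25m▌[38;2;15;15;25m[48;2;15;15;25m [38;2;15;15;25m[48;2;35;35;50m▌[38;2;15;15;25m[48;2;15;15;25m [38;2;15;15;25m[48;2;15;15;25m [38;2;35;35;50m[48;2;15;15;25m▌[38;2;15;15;25m[48;2;15;15;25m [38;2;15;15;25m[48;2;35;35;50m▌[38;2;15;15;25m[48;2;15;15;25m [38;2;15;15;25m[48;2;15;15;25m [0m
</frame>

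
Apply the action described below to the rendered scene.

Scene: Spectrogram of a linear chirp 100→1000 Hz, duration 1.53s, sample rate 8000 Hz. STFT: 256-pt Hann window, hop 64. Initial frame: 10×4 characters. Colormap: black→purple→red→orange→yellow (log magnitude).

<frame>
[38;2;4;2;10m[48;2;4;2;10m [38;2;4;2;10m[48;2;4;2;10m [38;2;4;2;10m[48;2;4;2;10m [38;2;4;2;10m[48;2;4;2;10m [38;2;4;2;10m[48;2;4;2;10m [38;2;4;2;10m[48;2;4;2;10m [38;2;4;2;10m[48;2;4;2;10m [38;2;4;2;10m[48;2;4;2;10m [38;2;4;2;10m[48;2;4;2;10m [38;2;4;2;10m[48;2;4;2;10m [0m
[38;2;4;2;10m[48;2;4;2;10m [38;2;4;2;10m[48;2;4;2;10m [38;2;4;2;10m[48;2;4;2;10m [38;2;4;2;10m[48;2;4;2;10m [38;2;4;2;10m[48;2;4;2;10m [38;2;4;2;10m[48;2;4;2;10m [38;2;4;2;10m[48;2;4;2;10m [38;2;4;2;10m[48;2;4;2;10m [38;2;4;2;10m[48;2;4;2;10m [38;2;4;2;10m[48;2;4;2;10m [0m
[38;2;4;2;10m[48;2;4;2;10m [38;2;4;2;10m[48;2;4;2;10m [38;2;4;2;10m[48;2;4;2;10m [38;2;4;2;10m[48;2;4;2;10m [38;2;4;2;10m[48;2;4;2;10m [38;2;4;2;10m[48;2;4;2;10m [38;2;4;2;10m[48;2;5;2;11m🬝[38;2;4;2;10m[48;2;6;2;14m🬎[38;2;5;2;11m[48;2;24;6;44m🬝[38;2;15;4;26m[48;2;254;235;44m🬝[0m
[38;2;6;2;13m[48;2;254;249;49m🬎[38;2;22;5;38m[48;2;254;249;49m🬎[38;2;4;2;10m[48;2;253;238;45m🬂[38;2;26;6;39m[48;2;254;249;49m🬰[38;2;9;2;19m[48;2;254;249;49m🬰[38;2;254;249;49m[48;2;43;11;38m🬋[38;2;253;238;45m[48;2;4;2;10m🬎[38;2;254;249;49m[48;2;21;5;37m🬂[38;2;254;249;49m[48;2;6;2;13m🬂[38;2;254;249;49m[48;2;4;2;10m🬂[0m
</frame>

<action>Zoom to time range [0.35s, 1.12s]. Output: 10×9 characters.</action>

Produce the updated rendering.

<frame>
[38;2;4;2;10m[48;2;4;2;10m [38;2;4;2;10m[48;2;4;2;10m [38;2;4;2;10m[48;2;4;2;10m [38;2;4;2;10m[48;2;4;2;10m [38;2;4;2;10m[48;2;4;2;10m [38;2;4;2;10m[48;2;4;2;10m [38;2;4;2;10m[48;2;4;2;10m [38;2;4;2;10m[48;2;4;2;10m [38;2;4;2;10m[48;2;4;2;10m [38;2;4;2;10m[48;2;4;2;10m [0m
[38;2;4;2;10m[48;2;4;2;10m [38;2;4;2;10m[48;2;4;2;10m [38;2;4;2;10m[48;2;4;2;10m [38;2;4;2;10m[48;2;4;2;10m [38;2;4;2;10m[48;2;4;2;10m [38;2;4;2;10m[48;2;4;2;10m [38;2;4;2;10m[48;2;4;2;10m [38;2;4;2;10m[48;2;4;2;10m [38;2;4;2;10m[48;2;4;2;10m [38;2;4;2;10m[48;2;4;2;10m [0m
[38;2;4;2;10m[48;2;4;2;10m [38;2;4;2;10m[48;2;4;2;10m [38;2;4;2;10m[48;2;4;2;10m [38;2;4;2;10m[48;2;4;2;10m [38;2;4;2;10m[48;2;4;2;10m [38;2;4;2;10m[48;2;4;2;10m [38;2;4;2;10m[48;2;4;2;10m [38;2;4;2;10m[48;2;4;2;10m [38;2;4;2;10m[48;2;4;2;10m [38;2;4;2;10m[48;2;4;2;10m [0m
[38;2;4;2;10m[48;2;4;2;10m [38;2;4;2;10m[48;2;4;2;10m [38;2;4;2;10m[48;2;4;2;10m [38;2;4;2;10m[48;2;4;2;10m [38;2;4;2;10m[48;2;4;2;10m [38;2;4;2;10m[48;2;4;2;10m [38;2;4;2;10m[48;2;4;2;10m [38;2;4;2;10m[48;2;4;2;10m [38;2;4;2;10m[48;2;4;2;10m [38;2;4;2;10m[48;2;4;2;10m [0m
[38;2;4;2;10m[48;2;4;2;10m [38;2;4;2;10m[48;2;4;2;10m [38;2;4;2;10m[48;2;4;2;10m [38;2;4;2;10m[48;2;4;2;10m [38;2;4;2;10m[48;2;4;2;10m [38;2;4;2;10m[48;2;4;2;10m [38;2;4;2;10m[48;2;4;2;10m [38;2;4;2;10m[48;2;4;2;10m [38;2;4;2;10m[48;2;4;2;10m [38;2;4;2;10m[48;2;4;2;10m [0m
[38;2;4;2;10m[48;2;4;2;10m [38;2;4;2;10m[48;2;4;2;10m [38;2;4;2;10m[48;2;4;2;10m [38;2;4;2;10m[48;2;4;2;10m [38;2;4;2;10m[48;2;4;2;10m [38;2;4;2;10m[48;2;4;2;10m [38;2;4;2;10m[48;2;4;2;10m [38;2;4;2;10m[48;2;4;2;10m [38;2;4;2;10m[48;2;4;2;10m [38;2;4;2;10m[48;2;4;2;10m [0m
[38;2;4;2;10m[48;2;4;2;10m [38;2;4;2;10m[48;2;4;2;10m [38;2;4;2;10m[48;2;4;2;10m [38;2;4;2;10m[48;2;4;2;10m [38;2;4;2;10m[48;2;4;2;10m [38;2;4;2;10m[48;2;4;2;11m🬬[38;2;4;2;10m[48;2;5;2;11m🬝[38;2;4;2;10m[48;2;5;2;12m🬎[38;2;4;2;10m[48;2;6;2;13m🬎[38;2;4;2;10m[48;2;8;2;17m🬎[0m
[38;2;4;2;11m[48;2;16;4;30m🬎[38;2;9;2;18m[48;2;58;13;89m🬝[38;2;6;2;14m[48;2;229;127;46m🬎[38;2;11;3;21m[48;2;254;247;48m🬎[38;2;23;6;39m[48;2;254;248;49m🬎[38;2;7;2;15m[48;2;244;198;47m🬂[38;2;11;3;22m[48;2;253;232;42m🬂[38;2;64;16;62m[48;2;254;249;49m🬰[38;2;254;249;49m[48;2;66;16;60m🬋[38;2;253;233;43m[48;2;11;3;22m🬎[0m
[38;2;253;224;39m[48;2;65;17;37m🬆[38;2;254;249;49m[48;2;21;5;39m🬂[38;2;254;249;49m[48;2;9;3;19m🬂[38;2;253;223;39m[48;2;6;2;13m🬂[38;2;219;91;52m[48;2;16;4;27m🬀[38;2;22;5;41m[48;2;4;2;11m🬂[38;2;11;3;22m[48;2;4;2;10m🬂[38;2;7;2;15m[48;2;4;2;10m🬂[38;2;5;2;12m[48;2;4;2;10m🬂[38;2;5;2;11m[48;2;4;2;10m🬂[0m
</frame>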